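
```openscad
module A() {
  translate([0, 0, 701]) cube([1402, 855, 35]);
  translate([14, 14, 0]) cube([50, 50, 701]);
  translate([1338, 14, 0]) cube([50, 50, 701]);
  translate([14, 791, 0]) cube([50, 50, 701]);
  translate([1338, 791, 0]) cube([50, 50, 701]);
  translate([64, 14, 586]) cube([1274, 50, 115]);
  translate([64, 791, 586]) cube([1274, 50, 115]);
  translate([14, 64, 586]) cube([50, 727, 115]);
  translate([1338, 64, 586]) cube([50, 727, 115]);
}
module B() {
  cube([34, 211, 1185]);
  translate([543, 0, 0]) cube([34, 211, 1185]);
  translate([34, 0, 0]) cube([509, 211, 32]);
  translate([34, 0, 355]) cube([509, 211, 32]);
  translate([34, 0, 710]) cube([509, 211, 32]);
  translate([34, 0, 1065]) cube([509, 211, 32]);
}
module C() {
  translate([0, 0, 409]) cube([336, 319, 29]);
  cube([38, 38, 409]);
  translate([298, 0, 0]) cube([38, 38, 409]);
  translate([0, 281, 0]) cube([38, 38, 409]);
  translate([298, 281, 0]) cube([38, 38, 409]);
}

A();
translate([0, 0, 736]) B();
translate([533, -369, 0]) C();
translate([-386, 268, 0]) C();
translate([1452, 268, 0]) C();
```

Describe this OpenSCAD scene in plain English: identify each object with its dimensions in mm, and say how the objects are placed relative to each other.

A is a table with a 1402×855 mm rectangular top, 35 mm thick, top surface at z = 736 mm, supported by four 50×50 mm square legs, each inset 14 mm from the nearest pair of top edges, running from the floor. Four apron rails, 50 mm thick and 115 mm tall, run between adjacent legs with their top edges flush with the underside of the top and their outer faces flush with the legs' outer faces.

B is an open bookshelf. Two side panels, each 34 mm thick, 211 mm deep and 1185 mm tall, stand 577 mm apart (outside-to-outside). Between them sit 4 shelves, each 32 mm thick and 211 mm deep, spanning the full gap between the sides. The bottom shelf rests on the floor (its underside at z = 0) and the clear gap between one shelf's top and the next shelf's underside is 323 mm.

C is a four-legged stool. The seat is 336×319 mm, 29 mm thick, top at z = 438 mm. It stands on four square legs, each 38×38 mm in cross-section, from z = 0 to the seat underside, each flush with a corner of the seat.

The bookshelf is on top of the table. Three stools sit around the table at the −y, −x, +x sides.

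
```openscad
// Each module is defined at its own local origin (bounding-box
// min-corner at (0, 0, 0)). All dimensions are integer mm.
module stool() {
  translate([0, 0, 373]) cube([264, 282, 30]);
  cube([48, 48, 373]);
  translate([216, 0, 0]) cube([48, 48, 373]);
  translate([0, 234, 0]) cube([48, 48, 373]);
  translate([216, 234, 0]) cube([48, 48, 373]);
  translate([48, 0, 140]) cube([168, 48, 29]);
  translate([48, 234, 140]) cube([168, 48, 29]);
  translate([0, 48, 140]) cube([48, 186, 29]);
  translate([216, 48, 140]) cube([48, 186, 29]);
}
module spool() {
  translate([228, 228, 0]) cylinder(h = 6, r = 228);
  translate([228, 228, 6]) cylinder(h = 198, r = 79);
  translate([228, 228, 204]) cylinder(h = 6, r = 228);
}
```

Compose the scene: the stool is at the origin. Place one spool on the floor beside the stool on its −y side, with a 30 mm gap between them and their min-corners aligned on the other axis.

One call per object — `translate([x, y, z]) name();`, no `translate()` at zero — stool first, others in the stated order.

stool();
translate([0, -486, 0]) spool();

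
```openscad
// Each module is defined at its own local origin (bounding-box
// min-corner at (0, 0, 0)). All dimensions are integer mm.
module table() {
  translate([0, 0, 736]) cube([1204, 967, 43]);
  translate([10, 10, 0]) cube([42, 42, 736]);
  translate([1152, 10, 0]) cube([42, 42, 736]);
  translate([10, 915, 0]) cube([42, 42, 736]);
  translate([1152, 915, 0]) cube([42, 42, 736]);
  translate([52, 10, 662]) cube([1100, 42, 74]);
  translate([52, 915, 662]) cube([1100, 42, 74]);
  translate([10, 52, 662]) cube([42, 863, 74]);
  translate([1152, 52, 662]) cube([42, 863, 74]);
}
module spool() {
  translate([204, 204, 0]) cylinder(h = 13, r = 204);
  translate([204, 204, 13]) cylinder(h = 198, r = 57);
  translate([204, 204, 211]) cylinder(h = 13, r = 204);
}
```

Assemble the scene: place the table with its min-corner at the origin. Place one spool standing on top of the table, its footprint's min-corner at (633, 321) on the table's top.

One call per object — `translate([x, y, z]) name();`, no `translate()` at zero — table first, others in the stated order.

table();
translate([633, 321, 779]) spool();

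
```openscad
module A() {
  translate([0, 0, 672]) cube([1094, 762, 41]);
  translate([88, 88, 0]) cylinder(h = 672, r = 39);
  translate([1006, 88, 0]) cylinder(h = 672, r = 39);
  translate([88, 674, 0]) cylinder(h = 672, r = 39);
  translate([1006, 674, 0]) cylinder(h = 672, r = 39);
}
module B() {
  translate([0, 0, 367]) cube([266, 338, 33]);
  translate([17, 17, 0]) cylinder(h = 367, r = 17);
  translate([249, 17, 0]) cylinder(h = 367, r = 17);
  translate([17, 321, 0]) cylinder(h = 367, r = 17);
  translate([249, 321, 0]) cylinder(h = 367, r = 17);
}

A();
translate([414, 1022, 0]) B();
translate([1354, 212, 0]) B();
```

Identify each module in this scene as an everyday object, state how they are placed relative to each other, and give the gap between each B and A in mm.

Each stool's nearest face is 260 mm from the table's bounding box.

A is a table. B is a stool. Two stools sit around the table at the +y, +x sides. The gap between each stool and the table is 260 mm.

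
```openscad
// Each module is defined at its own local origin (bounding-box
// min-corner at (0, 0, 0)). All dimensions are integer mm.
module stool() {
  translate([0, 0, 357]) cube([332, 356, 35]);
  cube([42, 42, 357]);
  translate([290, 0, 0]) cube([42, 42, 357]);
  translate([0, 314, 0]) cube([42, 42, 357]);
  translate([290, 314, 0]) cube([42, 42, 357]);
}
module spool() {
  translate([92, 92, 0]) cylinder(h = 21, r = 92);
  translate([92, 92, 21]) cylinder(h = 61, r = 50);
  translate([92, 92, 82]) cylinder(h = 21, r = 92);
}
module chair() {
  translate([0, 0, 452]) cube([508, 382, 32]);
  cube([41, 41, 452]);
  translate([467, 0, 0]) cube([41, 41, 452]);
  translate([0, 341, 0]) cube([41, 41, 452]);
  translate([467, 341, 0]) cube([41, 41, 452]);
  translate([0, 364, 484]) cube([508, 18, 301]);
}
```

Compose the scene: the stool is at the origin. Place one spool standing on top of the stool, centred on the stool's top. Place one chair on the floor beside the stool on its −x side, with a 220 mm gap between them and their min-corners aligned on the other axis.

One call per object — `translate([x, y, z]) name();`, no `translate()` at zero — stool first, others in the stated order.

stool();
translate([74, 86, 392]) spool();
translate([-728, 0, 0]) chair();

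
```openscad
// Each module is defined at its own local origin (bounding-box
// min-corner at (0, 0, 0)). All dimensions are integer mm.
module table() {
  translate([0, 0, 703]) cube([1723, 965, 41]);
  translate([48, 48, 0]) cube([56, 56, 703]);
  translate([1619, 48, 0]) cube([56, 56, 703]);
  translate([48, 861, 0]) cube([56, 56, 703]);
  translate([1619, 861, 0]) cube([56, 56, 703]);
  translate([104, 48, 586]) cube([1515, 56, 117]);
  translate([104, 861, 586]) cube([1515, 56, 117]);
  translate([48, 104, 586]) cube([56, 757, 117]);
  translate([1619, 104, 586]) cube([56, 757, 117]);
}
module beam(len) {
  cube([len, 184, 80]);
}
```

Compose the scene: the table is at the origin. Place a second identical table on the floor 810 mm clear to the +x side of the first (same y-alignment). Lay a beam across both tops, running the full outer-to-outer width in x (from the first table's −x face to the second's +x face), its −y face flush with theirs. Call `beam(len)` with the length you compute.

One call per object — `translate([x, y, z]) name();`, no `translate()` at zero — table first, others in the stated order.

table();
translate([2533, 0, 0]) table();
translate([0, 0, 744]) beam(4256);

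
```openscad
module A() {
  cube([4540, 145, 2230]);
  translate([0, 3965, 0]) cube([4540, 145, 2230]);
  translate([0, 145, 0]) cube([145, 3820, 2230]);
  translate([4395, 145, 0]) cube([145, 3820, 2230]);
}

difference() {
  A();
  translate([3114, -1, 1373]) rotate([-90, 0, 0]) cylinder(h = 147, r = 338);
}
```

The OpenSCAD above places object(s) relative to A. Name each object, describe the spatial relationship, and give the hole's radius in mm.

The subtracted cylinder has r = 338 mm.

A is a house frame. The house frame has a circular hole through its front wall. The hole's radius is 338 mm.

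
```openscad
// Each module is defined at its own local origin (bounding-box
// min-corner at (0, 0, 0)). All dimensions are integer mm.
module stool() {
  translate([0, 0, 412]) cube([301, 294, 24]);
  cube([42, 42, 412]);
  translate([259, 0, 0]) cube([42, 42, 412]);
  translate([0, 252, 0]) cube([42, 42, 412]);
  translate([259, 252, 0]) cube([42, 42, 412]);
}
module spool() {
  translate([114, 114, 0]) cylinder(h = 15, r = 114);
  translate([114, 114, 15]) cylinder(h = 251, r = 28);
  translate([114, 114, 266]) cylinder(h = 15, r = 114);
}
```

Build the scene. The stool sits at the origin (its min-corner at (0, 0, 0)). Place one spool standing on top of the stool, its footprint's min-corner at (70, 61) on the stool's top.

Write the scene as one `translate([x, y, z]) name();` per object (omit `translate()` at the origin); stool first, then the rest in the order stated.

stool();
translate([70, 61, 436]) spool();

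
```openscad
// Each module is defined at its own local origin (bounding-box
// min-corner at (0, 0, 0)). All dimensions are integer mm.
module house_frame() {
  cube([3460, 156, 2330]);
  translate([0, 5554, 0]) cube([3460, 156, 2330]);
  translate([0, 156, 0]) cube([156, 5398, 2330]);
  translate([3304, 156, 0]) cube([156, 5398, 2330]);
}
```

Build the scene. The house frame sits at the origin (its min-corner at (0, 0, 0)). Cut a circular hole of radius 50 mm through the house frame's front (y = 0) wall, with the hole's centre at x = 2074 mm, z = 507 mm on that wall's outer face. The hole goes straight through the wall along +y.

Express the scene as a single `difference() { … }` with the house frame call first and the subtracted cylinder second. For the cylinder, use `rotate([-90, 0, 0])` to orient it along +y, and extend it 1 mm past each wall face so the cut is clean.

difference() {
  house_frame();
  translate([2074, -1, 507]) rotate([-90, 0, 0]) cylinder(h = 158, r = 50);
}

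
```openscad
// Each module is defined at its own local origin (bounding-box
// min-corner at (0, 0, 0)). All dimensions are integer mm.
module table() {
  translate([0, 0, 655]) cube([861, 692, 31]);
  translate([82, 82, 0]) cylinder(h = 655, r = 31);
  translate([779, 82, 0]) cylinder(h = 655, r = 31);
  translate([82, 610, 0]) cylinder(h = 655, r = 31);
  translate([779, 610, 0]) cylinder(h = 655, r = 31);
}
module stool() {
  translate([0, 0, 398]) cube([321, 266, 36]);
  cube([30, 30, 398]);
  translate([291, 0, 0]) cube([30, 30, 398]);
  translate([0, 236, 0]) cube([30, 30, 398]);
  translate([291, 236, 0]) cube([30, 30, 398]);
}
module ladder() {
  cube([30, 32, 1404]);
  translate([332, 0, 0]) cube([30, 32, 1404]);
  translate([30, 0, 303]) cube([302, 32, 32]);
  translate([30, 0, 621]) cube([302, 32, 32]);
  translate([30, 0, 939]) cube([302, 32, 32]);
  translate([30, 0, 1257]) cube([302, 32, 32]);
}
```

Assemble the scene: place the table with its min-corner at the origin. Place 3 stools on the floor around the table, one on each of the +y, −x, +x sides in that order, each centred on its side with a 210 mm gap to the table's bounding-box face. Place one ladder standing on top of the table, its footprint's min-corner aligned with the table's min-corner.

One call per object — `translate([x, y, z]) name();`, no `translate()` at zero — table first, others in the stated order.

table();
translate([270, 902, 0]) stool();
translate([-531, 213, 0]) stool();
translate([1071, 213, 0]) stool();
translate([0, 0, 686]) ladder();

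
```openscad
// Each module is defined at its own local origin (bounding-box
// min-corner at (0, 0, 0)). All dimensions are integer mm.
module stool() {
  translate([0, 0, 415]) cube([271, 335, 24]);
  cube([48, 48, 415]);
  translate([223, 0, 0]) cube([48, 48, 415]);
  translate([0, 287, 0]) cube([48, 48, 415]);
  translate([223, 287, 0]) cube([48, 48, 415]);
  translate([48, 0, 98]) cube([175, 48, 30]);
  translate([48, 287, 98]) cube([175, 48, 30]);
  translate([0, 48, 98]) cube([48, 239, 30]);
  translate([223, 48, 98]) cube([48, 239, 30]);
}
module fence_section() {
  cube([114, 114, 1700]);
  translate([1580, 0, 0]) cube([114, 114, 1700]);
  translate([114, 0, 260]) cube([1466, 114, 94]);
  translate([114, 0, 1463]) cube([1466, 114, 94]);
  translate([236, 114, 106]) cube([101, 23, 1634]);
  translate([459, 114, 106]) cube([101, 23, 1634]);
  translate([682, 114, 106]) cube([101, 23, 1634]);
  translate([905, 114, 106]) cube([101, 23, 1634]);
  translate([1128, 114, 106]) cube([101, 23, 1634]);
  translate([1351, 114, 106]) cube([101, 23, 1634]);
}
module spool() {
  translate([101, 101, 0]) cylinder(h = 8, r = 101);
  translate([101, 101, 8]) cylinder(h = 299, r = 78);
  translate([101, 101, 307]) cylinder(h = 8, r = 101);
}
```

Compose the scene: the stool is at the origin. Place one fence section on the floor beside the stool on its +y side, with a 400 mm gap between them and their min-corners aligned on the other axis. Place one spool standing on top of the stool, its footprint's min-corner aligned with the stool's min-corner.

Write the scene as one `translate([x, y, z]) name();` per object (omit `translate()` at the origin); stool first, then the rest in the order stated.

stool();
translate([0, 735, 0]) fence_section();
translate([0, 0, 439]) spool();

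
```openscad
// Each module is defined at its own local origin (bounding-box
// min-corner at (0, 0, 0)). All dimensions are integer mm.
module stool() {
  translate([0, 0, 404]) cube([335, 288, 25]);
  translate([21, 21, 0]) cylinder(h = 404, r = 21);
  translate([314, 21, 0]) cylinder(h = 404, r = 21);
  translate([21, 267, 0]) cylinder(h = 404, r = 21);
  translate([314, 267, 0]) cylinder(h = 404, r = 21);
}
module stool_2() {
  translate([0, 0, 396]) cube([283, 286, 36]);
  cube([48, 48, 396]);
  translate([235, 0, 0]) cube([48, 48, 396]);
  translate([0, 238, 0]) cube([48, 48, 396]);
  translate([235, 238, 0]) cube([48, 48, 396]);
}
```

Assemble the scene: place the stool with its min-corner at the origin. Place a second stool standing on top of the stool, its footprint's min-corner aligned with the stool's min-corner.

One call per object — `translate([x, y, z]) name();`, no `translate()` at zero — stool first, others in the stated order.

stool();
translate([0, 0, 429]) stool_2();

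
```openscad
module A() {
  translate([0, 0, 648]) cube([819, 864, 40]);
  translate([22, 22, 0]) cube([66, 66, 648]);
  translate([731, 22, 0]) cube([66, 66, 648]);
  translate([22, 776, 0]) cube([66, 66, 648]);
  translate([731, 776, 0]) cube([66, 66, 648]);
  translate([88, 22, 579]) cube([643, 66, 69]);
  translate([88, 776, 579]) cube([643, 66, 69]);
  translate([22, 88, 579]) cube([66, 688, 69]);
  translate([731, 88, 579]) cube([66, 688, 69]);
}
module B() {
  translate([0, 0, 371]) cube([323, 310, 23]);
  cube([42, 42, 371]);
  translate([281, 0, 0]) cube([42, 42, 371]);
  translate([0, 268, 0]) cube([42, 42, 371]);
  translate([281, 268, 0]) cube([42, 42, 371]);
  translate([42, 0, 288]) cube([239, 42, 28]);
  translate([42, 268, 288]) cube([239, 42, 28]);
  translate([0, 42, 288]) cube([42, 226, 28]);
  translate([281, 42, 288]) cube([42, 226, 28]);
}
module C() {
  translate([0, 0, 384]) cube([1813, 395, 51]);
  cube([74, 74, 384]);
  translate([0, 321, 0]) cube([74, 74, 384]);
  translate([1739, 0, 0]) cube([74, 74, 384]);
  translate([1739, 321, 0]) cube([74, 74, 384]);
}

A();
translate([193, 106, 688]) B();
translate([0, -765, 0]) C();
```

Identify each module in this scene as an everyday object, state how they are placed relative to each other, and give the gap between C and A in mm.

A is a table. B is a stool. C is a bench. The stool is on top of the table. The bench is on the floor beside the table on its −y side. The gap between the bench and the table is 370 mm.

The bench's nearest face is 370 mm from the table's −y face.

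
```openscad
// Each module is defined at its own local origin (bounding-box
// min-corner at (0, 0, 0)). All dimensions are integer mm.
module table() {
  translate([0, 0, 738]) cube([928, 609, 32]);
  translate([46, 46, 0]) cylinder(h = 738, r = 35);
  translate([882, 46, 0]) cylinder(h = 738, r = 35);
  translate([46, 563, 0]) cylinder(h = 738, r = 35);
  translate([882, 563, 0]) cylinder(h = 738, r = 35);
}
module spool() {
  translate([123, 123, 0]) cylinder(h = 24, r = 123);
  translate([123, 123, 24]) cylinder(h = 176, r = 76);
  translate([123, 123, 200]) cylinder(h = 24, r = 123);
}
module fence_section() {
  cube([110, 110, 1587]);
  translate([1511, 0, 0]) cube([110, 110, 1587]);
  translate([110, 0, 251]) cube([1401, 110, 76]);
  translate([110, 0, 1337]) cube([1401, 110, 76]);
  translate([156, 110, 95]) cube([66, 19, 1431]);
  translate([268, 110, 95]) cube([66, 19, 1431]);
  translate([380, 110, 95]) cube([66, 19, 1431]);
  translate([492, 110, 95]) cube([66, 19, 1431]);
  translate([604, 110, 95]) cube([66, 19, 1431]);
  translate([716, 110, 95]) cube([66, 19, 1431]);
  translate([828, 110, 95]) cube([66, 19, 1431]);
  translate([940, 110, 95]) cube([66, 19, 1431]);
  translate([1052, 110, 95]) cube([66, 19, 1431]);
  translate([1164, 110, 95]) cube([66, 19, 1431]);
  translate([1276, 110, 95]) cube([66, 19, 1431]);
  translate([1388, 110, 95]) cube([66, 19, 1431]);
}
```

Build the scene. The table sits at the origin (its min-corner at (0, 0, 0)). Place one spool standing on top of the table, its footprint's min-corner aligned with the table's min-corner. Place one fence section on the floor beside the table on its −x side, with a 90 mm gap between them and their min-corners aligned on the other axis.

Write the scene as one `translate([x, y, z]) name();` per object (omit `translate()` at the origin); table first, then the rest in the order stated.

table();
translate([0, 0, 770]) spool();
translate([-1711, 0, 0]) fence_section();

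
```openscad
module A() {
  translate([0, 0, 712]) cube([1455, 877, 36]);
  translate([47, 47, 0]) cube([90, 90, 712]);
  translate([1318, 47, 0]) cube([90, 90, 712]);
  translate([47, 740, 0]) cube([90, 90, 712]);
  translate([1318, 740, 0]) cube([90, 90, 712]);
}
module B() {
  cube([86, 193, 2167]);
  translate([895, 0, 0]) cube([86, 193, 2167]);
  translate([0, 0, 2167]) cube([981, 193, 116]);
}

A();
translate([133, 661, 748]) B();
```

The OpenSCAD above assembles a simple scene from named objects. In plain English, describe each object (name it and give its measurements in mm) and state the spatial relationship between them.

A is a rectangular dining table. The top is 1455×877×36 mm with its upper surface at z = 748 mm. It stands on four 90×90 mm square legs, each inset 47 mm from the nearest pair of top edges, running from the floor to the underside of the top.

B is a rectangular door frame: two vertical jambs of 86×193 mm section, 2167 mm tall, with a clear opening 809 mm wide between their inner faces. A header 116 mm tall and 193 mm deep lies on top of the jambs and spans the full outside width.

The door frame is on top of the table.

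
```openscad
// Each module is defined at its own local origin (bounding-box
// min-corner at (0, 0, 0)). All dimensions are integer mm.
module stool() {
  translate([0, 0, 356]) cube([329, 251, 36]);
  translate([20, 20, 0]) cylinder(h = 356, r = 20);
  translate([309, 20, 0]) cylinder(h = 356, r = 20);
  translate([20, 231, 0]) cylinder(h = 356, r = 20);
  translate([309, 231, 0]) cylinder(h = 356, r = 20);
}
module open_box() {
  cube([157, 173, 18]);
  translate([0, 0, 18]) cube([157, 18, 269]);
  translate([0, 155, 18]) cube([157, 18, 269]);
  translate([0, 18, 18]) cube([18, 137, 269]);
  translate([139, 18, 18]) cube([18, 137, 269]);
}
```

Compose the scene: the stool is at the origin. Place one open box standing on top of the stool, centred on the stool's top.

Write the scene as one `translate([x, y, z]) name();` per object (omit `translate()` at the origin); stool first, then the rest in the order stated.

stool();
translate([86, 39, 392]) open_box();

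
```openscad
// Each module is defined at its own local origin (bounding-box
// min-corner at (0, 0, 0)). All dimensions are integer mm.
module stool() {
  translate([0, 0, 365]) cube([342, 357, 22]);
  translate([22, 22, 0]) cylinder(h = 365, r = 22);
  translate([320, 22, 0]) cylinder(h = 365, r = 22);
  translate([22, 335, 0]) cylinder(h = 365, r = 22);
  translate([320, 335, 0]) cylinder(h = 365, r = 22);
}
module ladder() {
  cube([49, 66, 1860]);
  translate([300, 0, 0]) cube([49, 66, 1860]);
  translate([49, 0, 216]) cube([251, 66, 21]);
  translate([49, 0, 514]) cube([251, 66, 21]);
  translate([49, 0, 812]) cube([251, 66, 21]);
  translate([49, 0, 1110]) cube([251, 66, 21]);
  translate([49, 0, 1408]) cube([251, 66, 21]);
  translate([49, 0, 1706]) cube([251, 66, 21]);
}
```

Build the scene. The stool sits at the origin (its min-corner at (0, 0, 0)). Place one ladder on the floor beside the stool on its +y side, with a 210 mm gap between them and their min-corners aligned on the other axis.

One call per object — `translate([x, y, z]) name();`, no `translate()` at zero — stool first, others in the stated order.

stool();
translate([0, 567, 0]) ladder();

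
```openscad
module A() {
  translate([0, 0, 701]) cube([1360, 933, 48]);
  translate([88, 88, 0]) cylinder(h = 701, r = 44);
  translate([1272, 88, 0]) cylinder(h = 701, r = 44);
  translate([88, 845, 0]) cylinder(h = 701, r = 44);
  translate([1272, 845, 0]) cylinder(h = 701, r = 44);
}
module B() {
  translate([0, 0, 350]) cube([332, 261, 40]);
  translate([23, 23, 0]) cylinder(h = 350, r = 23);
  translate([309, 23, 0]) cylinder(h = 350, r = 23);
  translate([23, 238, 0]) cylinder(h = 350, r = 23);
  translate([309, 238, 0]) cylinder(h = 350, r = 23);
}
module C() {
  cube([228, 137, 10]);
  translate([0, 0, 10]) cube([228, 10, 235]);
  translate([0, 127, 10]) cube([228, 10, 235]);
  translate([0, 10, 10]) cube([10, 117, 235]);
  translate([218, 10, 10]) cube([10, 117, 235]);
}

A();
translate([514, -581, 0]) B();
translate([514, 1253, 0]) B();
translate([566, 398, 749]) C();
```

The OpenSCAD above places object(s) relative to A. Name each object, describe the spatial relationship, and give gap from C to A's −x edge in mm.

A is a table. B is a stool. C is an open box. Two stools sit around the table at the −y, +y sides. The open box is on top of the table, centred. The gap from the open box to the table's −x edge is 566 mm.

The open box's min-x is at 566; the table's min-x is 0; gap = 566 mm.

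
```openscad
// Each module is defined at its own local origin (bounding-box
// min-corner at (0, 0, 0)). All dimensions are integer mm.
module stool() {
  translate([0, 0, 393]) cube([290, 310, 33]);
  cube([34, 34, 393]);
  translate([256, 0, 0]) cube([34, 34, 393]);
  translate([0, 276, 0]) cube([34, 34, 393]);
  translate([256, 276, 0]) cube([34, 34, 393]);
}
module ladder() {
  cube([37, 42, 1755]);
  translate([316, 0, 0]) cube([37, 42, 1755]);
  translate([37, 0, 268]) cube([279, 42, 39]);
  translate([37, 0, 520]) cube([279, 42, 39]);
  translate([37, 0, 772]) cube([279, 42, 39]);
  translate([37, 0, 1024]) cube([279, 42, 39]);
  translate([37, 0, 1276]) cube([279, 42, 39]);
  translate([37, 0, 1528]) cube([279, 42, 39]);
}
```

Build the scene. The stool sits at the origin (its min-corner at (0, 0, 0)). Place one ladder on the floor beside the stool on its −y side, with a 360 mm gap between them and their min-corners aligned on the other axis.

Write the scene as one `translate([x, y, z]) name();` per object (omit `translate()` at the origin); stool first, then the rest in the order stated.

stool();
translate([0, -402, 0]) ladder();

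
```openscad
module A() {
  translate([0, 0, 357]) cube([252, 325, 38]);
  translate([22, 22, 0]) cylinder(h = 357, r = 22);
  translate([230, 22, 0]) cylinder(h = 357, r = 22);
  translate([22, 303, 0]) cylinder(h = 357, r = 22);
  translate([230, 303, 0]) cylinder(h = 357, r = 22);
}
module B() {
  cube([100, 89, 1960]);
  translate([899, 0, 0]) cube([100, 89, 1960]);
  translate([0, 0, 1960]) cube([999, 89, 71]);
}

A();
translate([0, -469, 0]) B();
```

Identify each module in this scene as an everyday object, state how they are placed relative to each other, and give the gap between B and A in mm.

The door frame's nearest face is 380 mm from the stool's −y face.

A is a stool. B is a door frame. The door frame is on the floor beside the stool on its −y side. The gap between the door frame and the stool is 380 mm.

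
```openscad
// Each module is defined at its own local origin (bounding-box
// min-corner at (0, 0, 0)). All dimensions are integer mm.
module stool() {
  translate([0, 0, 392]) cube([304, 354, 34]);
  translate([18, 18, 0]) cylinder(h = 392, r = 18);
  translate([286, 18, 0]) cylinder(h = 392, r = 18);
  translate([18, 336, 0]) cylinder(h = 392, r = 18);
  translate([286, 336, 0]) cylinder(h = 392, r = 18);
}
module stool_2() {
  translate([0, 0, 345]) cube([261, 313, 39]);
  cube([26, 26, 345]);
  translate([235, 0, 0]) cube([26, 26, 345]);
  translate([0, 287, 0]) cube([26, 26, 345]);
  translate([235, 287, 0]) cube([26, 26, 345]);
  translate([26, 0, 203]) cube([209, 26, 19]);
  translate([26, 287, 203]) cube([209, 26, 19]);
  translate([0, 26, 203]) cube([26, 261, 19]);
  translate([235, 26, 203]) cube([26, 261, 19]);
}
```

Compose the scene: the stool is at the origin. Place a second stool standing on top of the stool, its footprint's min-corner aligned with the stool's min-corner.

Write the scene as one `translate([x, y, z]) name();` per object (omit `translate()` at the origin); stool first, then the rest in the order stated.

stool();
translate([0, 0, 426]) stool_2();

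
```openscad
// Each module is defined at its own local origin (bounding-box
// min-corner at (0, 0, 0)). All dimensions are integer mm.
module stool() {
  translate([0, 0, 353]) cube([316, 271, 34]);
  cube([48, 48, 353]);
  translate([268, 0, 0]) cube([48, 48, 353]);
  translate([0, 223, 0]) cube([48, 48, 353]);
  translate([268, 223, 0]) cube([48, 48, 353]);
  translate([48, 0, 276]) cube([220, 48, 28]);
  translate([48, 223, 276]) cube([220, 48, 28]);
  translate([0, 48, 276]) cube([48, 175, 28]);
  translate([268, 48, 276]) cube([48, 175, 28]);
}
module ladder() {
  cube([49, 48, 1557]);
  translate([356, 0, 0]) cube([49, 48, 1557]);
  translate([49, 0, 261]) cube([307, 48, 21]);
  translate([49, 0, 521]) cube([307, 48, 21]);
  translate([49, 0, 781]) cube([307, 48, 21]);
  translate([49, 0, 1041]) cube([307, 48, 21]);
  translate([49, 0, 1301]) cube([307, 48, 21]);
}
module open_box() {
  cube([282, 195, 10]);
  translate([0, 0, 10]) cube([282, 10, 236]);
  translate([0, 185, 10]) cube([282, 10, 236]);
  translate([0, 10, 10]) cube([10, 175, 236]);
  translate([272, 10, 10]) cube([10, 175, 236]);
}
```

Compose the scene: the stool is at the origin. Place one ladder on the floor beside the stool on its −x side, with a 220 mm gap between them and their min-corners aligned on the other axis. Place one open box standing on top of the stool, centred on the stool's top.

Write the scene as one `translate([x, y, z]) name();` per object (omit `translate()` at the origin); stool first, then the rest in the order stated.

stool();
translate([-625, 0, 0]) ladder();
translate([17, 38, 387]) open_box();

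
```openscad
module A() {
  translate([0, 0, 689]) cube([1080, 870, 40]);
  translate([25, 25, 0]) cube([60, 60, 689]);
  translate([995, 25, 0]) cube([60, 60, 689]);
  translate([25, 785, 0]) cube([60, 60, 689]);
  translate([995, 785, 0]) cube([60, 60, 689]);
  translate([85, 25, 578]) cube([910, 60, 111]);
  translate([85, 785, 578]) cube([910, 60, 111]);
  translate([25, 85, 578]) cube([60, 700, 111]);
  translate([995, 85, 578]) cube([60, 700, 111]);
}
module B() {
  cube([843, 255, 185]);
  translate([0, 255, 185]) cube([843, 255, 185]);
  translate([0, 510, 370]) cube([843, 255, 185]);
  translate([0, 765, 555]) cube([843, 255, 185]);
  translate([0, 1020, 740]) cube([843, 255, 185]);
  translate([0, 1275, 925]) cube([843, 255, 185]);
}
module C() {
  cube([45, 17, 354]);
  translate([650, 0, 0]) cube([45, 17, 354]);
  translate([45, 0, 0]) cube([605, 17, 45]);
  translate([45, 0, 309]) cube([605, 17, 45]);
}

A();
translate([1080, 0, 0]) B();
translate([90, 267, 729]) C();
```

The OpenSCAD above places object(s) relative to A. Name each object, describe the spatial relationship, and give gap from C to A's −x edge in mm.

The picture frame's min-x is at 90; the table's min-x is 0; gap = 90 mm.

A is a table. B is a staircase. C is a picture frame. The staircase is against the table's +x side, with their −y faces flush. The picture frame is on top of the table. The gap from the picture frame to the table's −x edge is 90 mm.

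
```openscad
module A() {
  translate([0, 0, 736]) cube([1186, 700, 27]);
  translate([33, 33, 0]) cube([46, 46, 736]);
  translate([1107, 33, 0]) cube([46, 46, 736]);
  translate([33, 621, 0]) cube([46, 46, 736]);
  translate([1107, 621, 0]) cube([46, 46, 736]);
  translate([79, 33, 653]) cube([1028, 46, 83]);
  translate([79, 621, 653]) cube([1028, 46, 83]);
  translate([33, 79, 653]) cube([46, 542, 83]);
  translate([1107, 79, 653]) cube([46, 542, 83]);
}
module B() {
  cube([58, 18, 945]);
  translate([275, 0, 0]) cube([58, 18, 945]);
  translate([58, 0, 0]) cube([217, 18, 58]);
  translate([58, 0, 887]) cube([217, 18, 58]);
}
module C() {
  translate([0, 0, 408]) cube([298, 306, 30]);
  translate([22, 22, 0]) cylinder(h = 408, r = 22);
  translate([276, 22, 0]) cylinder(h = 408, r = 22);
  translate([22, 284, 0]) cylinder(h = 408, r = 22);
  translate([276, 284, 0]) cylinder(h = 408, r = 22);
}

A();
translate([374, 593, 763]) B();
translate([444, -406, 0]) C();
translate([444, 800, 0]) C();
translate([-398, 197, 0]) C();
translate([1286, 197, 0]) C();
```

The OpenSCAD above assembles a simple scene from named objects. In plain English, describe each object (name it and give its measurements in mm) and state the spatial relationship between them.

A is a table: top 1186 mm (x) × 700 mm (y), 27 mm thick, upper face at z = 763 mm, on four 46×46 mm square legs, each inset 33 mm from the nearest pair of top edges, running from z = 0 to the bottom of the top. Four apron rails, 46 mm thick and 83 mm tall, run between adjacent legs with their top edges flush with the underside of the top and their outer faces flush with the legs' outer faces.

B is a rectangular picture frame lying in the x–z plane (depth along y). The opening is 217 mm wide (x) by 829 mm tall (z), surrounded by a border 58 mm wide on all four sides. The frame is 18 mm deep and is made of two full-height vertical stiles with two horizontal rails fitted between them.

C is a four-legged stool. The seat is 298×306 mm, 30 mm thick, top at z = 438 mm. It stands on four round legs, each 44 mm in diameter, from z = 0 to the seat underside, each leg's axis is inset half a diameter from the nearest pair of seat edges (so the leg's bounding box is flush with the corner).

The picture frame is on top of the table. Four stools sit around the table at the −y, +y, −x, +x sides.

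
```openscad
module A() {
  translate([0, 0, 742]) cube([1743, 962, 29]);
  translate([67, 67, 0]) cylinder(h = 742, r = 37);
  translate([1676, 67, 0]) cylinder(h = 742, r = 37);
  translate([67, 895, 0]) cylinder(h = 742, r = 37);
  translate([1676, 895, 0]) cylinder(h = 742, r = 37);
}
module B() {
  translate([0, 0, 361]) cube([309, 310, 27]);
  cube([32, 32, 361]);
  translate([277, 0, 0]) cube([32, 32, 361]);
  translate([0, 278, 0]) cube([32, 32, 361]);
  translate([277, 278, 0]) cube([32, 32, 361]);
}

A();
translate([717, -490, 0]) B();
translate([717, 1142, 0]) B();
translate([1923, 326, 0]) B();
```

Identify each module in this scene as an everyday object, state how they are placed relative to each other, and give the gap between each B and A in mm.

A is a table. B is a stool. Three stools sit around the table at the −y, +y, +x sides. The gap between each stool and the table is 180 mm.

Each stool's nearest face is 180 mm from the table's bounding box.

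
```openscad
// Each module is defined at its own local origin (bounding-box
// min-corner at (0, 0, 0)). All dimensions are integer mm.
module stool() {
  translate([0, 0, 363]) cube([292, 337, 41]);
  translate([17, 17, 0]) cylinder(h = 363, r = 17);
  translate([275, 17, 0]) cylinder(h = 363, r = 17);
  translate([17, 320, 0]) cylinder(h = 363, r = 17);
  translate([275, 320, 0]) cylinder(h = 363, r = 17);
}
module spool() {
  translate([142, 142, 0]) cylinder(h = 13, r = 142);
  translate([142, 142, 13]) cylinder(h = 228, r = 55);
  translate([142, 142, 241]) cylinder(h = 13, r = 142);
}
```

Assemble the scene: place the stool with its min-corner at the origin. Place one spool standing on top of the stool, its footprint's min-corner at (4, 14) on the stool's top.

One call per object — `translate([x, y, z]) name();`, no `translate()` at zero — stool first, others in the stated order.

stool();
translate([4, 14, 404]) spool();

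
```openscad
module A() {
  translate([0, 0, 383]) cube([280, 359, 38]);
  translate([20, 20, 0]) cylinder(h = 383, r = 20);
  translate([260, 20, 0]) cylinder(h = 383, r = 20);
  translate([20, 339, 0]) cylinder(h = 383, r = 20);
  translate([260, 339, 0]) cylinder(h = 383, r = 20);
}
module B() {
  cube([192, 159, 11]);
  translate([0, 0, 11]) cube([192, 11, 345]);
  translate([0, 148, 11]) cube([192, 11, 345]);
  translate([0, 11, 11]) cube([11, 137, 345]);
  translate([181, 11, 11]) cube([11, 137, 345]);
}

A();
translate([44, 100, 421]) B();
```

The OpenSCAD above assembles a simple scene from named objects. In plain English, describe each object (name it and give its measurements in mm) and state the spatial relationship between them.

A is a simple wooden stool: a rectangular seat 280 mm (x) by 359 mm (y), 38 mm thick, top face at z = 421 mm, on four round legs, each 40 mm in diameter. The legs rest on z = 0, each leg's axis is inset half a diameter from the nearest pair of seat edges (so the leg's bounding box is flush with the corner).

B is an open storage box with external size 192×159×356 mm and wall thickness 11 mm (the base is also 11 mm thick). The base covers the whole footprint; the four walls stand on the base, with the y-facing walls full-width and the x-facing walls fitting between their inner faces.

The open box is on top of the stool, centred.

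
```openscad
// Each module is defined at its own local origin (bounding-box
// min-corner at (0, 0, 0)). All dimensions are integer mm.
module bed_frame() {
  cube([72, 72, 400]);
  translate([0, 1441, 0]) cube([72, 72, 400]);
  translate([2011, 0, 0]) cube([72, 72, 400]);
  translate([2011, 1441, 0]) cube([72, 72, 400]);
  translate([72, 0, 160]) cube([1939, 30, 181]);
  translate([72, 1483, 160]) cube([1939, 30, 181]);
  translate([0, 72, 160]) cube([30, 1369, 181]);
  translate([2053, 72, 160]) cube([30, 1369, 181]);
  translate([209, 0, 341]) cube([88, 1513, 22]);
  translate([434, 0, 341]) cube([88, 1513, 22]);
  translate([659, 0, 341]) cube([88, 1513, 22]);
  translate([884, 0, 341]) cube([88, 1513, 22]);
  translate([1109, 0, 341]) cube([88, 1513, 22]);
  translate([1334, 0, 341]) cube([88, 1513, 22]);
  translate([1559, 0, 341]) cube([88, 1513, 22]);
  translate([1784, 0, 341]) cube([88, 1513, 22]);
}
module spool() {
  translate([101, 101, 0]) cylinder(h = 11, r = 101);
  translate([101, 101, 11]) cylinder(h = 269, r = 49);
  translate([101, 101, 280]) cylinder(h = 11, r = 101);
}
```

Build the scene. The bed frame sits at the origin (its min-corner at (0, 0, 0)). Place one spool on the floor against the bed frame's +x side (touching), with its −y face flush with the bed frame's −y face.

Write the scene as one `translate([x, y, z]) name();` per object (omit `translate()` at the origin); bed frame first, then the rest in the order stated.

bed_frame();
translate([2083, 0, 0]) spool();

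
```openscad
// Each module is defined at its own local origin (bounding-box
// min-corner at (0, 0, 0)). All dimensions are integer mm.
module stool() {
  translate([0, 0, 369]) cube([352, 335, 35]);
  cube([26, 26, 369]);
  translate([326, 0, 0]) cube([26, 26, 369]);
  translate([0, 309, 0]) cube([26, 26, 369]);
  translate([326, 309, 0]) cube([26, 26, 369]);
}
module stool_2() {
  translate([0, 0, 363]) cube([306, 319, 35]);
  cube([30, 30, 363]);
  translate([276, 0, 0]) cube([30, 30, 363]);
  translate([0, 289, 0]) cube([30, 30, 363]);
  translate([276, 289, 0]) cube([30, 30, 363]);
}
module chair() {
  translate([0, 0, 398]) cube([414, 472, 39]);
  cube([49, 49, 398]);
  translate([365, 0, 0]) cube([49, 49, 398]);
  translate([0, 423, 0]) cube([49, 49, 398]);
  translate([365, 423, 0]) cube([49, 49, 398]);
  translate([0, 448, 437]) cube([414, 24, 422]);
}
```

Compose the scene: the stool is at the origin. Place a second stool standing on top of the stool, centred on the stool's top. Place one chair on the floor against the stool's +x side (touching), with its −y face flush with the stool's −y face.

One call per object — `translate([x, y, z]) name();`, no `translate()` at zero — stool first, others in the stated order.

stool();
translate([23, 8, 404]) stool_2();
translate([352, 0, 0]) chair();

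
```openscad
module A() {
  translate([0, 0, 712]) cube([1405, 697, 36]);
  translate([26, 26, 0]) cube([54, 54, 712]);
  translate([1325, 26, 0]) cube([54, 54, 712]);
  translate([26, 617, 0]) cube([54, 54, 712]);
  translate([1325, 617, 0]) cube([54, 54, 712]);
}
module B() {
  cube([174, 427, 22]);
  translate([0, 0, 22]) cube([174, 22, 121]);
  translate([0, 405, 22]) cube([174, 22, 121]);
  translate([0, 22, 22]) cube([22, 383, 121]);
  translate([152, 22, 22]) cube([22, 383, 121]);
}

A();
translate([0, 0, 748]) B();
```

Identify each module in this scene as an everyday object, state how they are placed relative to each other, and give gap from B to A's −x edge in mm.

A is a table. B is an open box. The open box is on top of the table. The gap from the open box to the table's −x edge is 0 mm.

The open box's min-x is at 0; the table's min-x is 0; gap = 0 mm.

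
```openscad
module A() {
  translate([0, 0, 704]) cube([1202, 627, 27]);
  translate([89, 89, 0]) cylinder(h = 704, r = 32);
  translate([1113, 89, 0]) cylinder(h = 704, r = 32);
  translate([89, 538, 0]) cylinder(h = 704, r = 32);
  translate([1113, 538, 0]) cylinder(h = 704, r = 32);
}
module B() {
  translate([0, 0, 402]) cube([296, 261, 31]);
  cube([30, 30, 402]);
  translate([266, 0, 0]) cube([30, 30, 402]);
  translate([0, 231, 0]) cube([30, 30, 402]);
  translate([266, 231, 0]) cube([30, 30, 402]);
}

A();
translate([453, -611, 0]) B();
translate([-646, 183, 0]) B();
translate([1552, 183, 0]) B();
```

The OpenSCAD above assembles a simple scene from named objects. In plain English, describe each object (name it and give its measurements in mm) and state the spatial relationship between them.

A is a rectangular dining table. The top is 1202×627×27 mm with its upper surface at z = 731 mm. It stands on four round legs of 64 mm diameter, each leg's bounding box inset 57 mm from the nearest pair of top edges, running from the floor to the underside of the top.

B is a four-legged stool. The seat is a 296×261×31 mm slab whose top surface is at z = 433 mm; four square legs, each 30×30 mm in cross-section, run from the floor (z = 0) to the underside of the seat, each flush with a corner of the seat.

Three stools sit around the table at the −y, −x, +x sides.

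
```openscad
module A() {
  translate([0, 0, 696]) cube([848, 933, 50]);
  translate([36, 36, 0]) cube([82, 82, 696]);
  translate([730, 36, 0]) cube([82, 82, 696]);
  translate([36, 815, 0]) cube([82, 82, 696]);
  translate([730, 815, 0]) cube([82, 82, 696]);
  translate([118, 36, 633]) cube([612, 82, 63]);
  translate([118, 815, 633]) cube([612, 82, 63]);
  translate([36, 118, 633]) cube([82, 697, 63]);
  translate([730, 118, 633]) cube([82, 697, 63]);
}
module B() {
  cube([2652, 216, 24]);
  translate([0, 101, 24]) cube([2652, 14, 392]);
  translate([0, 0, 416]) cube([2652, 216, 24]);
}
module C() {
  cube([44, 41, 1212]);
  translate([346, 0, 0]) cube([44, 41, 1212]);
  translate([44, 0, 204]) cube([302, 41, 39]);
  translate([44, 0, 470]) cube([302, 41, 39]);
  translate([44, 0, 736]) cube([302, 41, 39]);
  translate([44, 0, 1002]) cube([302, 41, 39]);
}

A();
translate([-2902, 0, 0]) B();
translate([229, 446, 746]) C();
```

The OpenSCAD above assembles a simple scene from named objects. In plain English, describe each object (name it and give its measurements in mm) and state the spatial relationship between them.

A is a table with a 848×933 mm rectangular top, 50 mm thick, top surface at z = 746 mm, supported by four 82×82 mm square legs, each inset 36 mm from the nearest pair of top edges, running from the floor. Four apron rails, 82 mm thick and 63 mm tall, run between adjacent legs with their top edges flush with the underside of the top and their outer faces flush with the legs' outer faces.

B is an I-beam lying along x, 2652 mm long. Overall section height 440 mm. Two flanges 216 mm wide (y) and 24 mm thick, one on the floor and one at the top; a web 14 mm thick runs between them, centred on the flange width.

C is a wooden ladder with two side rails of 44×41 mm section and 1212 mm height, set 390 mm apart overall. Between them run 4 rectangular rungs (41 mm deep, 39 mm thick), front faces flush with the rails' −y face. The bottom of the first rung is 204 mm above the floor and each subsequent rung is 266 mm higher than the one below.

The I-beam is on the floor beside the table on its −x side. The ladder is on top of the table, centred.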